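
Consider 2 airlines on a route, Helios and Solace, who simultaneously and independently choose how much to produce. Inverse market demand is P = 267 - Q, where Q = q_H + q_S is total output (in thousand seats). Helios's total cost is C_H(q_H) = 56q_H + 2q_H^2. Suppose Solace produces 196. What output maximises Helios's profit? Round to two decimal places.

2.50

With the rival's output fixed at 196, Helios's profit is π_H = (267 - 196 - q_H)q_H - (56q_H + 2q_H²) = (71 - q_H)q_H - (56q_H + 2q_H²).
∂π_H/∂q_H = 15 - 6q_H = 0, so q_H = 5/2.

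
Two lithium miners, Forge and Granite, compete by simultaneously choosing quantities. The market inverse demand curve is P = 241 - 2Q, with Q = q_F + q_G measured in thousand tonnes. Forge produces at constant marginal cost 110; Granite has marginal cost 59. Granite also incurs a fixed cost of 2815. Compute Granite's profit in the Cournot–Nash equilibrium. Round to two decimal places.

Forge's profit: π_F = (241 - 2Q)q_F - (110q_F). Setting ∂π_F/∂q_F = 0: 131 - 4q_F - 2(q_G) = 0.
Granite's first-order condition: 182 - 4q_G - 2(q_F) = 0.
So q_F = (131 - 2q_G)/4 and q_G = (182 - 2q_F)/4.
Substituting one into the other gives q_F = 40/3 and q_G = 233/6.
Price P = 241 - 2·(313/6) = 410/3.
Granite's profit: (410/3 - 59)·(233/6) - 2815 = 201.0556.

201.06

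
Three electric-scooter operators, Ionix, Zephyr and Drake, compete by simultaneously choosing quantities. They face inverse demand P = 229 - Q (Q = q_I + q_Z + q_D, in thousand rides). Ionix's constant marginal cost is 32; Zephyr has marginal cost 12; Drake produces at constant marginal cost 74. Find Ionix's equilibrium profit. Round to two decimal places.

2997.56

Ionix's profit: π_I = (229 - Q)q_I - (32q_I). Setting ∂π_I/∂q_I = 0: 197 - 2q_I - (q_Z + q_D) = 0.
Zephyr's first-order condition: 217 - 2q_Z - (q_I + q_D) = 0.
Drake's profit: π_D = (229 - Q)q_D - (74q_D). Setting ∂π_D/∂q_D = 0: 155 - 2q_D - (q_I + q_Z) = 0.
Summing all 3 equations gives 569 − 4Q = 0, hence Q = 569/4.
Back-substituting: q_I = (197 − 569/4) = 219/4, q_Z = (217 − 569/4) = 299/4, q_D = (155 − 569/4) = 51/4.
Price P = 229 - 569/4 = 347/4.
Ionix's profit: (347/4 - 32)·(219/4) = 2997.5625.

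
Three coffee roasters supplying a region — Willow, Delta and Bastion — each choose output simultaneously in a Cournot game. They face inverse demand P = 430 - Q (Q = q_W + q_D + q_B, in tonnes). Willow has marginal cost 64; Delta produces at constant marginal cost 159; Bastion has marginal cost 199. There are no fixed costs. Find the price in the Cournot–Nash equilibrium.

213

Willow's profit: π_W = (430 - Q)q_W - (64q_W). Setting ∂π_W/∂q_W = 0: 366 - 2q_W - (q_D + q_B) = 0.
Delta's first-order condition: 271 - 2q_D - (q_W + q_B) = 0.
Bastion's profit: π_B = (430 - Q)q_B - (199q_B). Setting ∂π_B/∂q_B = 0: 231 - 2q_B - (q_W + q_D) = 0.
Summing all 3 equations gives 868 − 4Q = 0, hence Q = 217.
Back-substituting: q_W = (366 − 217) = 149, q_D = (271 − 217) = 54, q_B = (231 − 217) = 14.
Total output Q = 217, so price P = 430 - 217 = 213.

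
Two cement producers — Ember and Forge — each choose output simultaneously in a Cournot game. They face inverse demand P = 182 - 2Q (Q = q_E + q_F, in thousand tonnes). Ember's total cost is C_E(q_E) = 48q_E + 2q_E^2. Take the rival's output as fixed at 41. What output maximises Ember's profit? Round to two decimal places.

With the rival's output fixed at 41, Ember's profit is π_E = (182 - 2·41 - 2q_E)q_E - (48q_E + 2q_E²) = (100 - 2q_E)q_E - (48q_E + 2q_E²).
∂π_E/∂q_E = 52 - 8q_E = 0, so q_E = 13/2.

6.50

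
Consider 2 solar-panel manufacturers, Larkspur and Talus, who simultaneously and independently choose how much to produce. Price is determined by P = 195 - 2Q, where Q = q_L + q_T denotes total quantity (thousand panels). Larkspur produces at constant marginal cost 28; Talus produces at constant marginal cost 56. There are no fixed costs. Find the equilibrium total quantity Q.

Larkspur's profit: π_L = (195 - 2Q)q_L - (28q_L). Setting ∂π_L/∂q_L = 0: 167 - 4q_L - 2(q_T) = 0.
Talus's profit: π_T = (195 - 2Q)q_T - (56q_T). Setting ∂π_T/∂q_T = 0: 139 - 4q_T - 2(q_L) = 0.
So q_L = (167 - 2q_T)/4 and q_T = (139 - 2q_L)/4.
Solving the pair: q_L = 65/2, q_T = 37/2.
Total output Q = 65/2 + 37/2 = 51.

51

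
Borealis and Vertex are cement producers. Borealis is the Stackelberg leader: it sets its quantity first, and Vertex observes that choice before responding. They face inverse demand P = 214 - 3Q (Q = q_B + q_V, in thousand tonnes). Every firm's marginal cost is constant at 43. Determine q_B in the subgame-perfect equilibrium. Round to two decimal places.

Solve by backward induction. Given q_B, the follower Vertex maximises π_V = (214 - 3q_B - 3q_V)q_V - 43q_V.
Follower FOC: 171 - 3q_B - 6q_V = 0, so q_V(q_B) = (171 - 3q_B)/6.
Borealis substitutes q_V(q_B) into its own profit: π_B = q_B(214 - 3q_B - (171 - 3q_B)/2) - 43q_B = (257/2 - (3/2)q_B)q_B - 43q_B.
Leader FOC: 171/2 - 3q_B = 0, so q_B = 57/2.
Then q_V = (171 - 3·(57/2))/6 = 57/4.

28.50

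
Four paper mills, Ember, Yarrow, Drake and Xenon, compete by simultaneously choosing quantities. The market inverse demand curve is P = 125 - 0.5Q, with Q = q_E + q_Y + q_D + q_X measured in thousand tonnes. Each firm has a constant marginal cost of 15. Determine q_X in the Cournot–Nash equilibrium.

A representative firm's profit is π_i = q_i(125 - 0.5Q) - 15q_i.
First-order condition (treating rivals' output as given): 110 - q_i - (1/2)·Σ_{j≠i} q_j = 0.
By symmetry each firm produces the same amount; substituting Σ_{j≠i} q_j = 3q_i yields q_i = 110/(5/2) = 44.

44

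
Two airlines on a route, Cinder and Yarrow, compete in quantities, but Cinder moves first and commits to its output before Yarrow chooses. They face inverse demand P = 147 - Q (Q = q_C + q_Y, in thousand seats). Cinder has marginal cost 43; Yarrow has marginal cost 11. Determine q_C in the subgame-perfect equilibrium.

The follower Yarrow best-responds to any q_C: π_Y = (147 - Q)q_Y - 11q_Y.
∂π_Y/∂q_Y = 136 - q_C - 2q_Y = 0 gives the reaction function q_Y = (136 - q_C)/2.
Cinder substitutes q_Y(q_C) into its own profit: π_C = q_C(147 - q_C - (136 - q_C)/2) - 43q_C = (79 - (1/2)q_C)q_C - 43q_C.
Maximising: ∂π_C/∂q_C = 36 - q_C = 0, giving q_C = 36.
Then q_Y = (136 - 36)/2 = 50.

36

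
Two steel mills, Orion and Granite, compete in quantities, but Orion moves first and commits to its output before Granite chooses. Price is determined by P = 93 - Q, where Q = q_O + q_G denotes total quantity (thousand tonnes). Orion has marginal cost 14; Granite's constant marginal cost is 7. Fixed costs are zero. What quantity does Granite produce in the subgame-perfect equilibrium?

The follower Granite best-responds to any q_O: π_G = (93 - Q)q_G - 7q_G.
Follower FOC: 86 - q_O - 2q_G = 0, so q_G(q_O) = (86 - q_O)/2.
The leader anticipates this reaction. Substituting into P = 93 - Q gives P = 50 - (1/2)q_O, so π_O = (50 - (1/2)q_O)q_O - 14q_O.
The leader's first-order condition 36 - q_O = 0 yields q_O = 36.
Then q_G = (86 - 36)/2 = 25.

25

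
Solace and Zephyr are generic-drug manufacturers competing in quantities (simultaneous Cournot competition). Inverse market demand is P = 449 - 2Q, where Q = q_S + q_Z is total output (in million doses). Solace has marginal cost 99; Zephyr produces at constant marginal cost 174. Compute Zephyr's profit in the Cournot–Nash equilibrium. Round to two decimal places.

Solace's profit: π_S = (449 - 2Q)q_S - (99q_S). Setting ∂π_S/∂q_S = 0: 350 - 4q_S - 2(q_Z) = 0.
Zephyr's first-order condition: 275 - 4q_Z - 2(q_S) = 0.
So q_S = (350 - 2q_Z)/4 and q_Z = (275 - 2q_S)/4.
Solving the pair: q_S = 425/6, q_Z = 100/3.
Price P = 449 - 2·(625/6) = 722/3.
Zephyr's profit: (722/3 - 174)·(100/3) = 2222.2222.

2222.22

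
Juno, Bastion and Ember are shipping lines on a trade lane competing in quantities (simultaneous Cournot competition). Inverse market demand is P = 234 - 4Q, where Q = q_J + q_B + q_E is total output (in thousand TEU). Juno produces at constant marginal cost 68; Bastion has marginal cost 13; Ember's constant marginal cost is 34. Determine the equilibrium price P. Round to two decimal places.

Juno's profit: π_J = (234 - 4Q)q_J - (68q_J). Setting ∂π_J/∂q_J = 0: 166 - 8q_J - 4(q_B + q_E) = 0.
Bastion's first-order condition: 221 - 8q_B - 4(q_J + q_E) = 0.
Ember's profit: π_E = (234 - 4Q)q_E - (34q_E). Setting ∂π_E/∂q_E = 0: 200 - 8q_E - 4(q_J + q_B) = 0.
Adding the 3 conditions: 587 − 8Q − 8Q = 0, i.e. Q = 587/16.
Back-substituting: q_J = (166 − 587/4)/4 = 77/16, q_B = (221 − 587/4)/4 = 297/16, q_E = (200 − 587/4)/4 = 213/16.
Total output Q = 587/16, so price P = 234 - 4·(587/16) = 349/4.

87.25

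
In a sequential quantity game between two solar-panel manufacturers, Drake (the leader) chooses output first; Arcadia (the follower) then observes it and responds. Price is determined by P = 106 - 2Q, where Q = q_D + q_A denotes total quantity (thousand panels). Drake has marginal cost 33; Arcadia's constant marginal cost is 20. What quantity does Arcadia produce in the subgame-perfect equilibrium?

The follower Arcadia best-responds to any q_D: π_A = (106 - 2Q)q_A - 20q_A.
Setting the follower's marginal profit to zero, 86 - 2q_D - 4q_A = 0, i.e. q_A = (86 - 2q_D)/4.
The leader anticipates this reaction. Substituting into P = 106 - 2Q gives P = 63 - q_D, so π_D = (63 - q_D)q_D - 33q_D.
The leader's first-order condition 30 - 2q_D = 0 yields q_D = 15.
Then q_A = (86 - 2·15)/4 = 14.

14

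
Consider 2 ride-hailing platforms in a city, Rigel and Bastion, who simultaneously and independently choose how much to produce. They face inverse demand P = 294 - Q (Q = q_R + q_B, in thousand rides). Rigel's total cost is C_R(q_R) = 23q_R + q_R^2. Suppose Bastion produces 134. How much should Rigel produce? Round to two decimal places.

34.25

With the rival's output fixed at 134, Rigel's profit is π_R = (294 - 134 - q_R)q_R - (23q_R + q_R²) = (160 - q_R)q_R - (23q_R + q_R²).
∂π_R/∂q_R = 137 - 4q_R = 0, so q_R = 137/4.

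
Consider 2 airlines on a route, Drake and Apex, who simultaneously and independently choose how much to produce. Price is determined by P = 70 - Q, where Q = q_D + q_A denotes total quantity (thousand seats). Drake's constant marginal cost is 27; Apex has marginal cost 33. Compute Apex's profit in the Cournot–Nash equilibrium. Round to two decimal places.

Drake's profit: π_D = (70 - Q)q_D - (27q_D). Setting ∂π_D/∂q_D = 0: 43 - 2q_D - (q_A) = 0.
Apex's profit: π_A = (70 - Q)q_A - (33q_A). Setting ∂π_A/∂q_A = 0: 37 - 2q_A - (q_D) = 0.
So q_D = (43 - q_A)/2 and q_A = (37 - q_D)/2.
Solving the pair: q_D = 49/3, q_A = 31/3.
Price P = 70 - 80/3 = 130/3.
Apex's profit: (130/3 - 33)·(31/3) = 961/9.

106.78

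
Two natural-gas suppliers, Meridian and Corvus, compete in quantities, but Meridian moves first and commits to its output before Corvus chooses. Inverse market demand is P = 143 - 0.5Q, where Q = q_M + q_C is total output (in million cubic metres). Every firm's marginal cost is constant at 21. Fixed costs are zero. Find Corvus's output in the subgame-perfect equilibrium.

The follower Corvus best-responds to any q_M: π_C = (143 - 0.5Q)q_C - 21q_C.
∂π_C/∂q_C = 122 - (1/2)q_M - q_C = 0 gives the reaction function q_C = (122 - (1/2)q_M).
Meridian substitutes q_C(q_M) into its own profit: π_M = q_M(143 - (1/2)q_M - (122 - (1/2)q_M)/2) - 21q_M = (82 - (1/4)q_M)q_M - 21q_M.
The leader's first-order condition 61 - (1/2)q_M = 0 yields q_M = 122.
Then q_C = (122 - (1/2)·122) = 61.

61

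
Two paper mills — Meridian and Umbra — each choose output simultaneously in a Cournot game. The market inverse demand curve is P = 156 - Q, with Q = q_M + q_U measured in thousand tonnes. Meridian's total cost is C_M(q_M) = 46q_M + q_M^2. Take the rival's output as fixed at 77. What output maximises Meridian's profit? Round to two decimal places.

With the rival's output fixed at 77, Meridian's profit is π_M = (156 - 77 - q_M)q_M - (46q_M + q_M²) = (79 - q_M)q_M - (46q_M + q_M²).
∂π_M/∂q_M = 33 - 4q_M = 0, so q_M = 33/4.

8.25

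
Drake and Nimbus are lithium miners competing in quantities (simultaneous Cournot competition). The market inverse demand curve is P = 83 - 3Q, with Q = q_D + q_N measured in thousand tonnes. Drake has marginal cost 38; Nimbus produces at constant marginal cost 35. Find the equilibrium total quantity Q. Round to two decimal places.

10.33

Drake's profit: π_D = (83 - 3Q)q_D - (38q_D). Setting ∂π_D/∂q_D = 0: 45 - 6q_D - 3(q_N) = 0.
Nimbus's first-order condition: 48 - 6q_N - 3(q_D) = 0.
Best responses: q_D = (45 - 3q_N)/6, q_N = (48 - 3q_D)/6.
Solving the pair: q_D = 14/3, q_N = 17/3.
Total output Q = 14/3 + 17/3 = 31/3.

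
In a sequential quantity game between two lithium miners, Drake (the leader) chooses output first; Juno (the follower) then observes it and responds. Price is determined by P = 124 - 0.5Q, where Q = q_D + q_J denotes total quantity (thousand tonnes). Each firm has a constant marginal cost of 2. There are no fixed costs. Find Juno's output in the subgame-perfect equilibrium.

61

The follower Juno best-responds to any q_D: π_J = (124 - 0.5Q)q_J - 2q_J.
Follower FOC: 122 - (1/2)q_D - q_J = 0, so q_J(q_D) = (122 - (1/2)q_D).
Drake substitutes q_J(q_D) into its own profit: π_D = q_D(124 - (1/2)q_D - (122 - (1/2)q_D)/2) - 2q_D = (63 - (1/4)q_D)q_D - 2q_D.
The leader's first-order condition 61 - (1/2)q_D = 0 yields q_D = 122.
Then q_J = (122 - (1/2)·122) = 61.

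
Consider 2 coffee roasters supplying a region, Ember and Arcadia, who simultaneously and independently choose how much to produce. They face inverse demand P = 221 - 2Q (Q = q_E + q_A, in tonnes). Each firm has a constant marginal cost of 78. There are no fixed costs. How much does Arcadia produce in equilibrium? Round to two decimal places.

23.83

Each firm earns π_i = (221 - 2Q)q_i - 78q_i.
Setting ∂π_i/∂q_i = 0 with rivals' quantities fixed: 143 - 4q_i - 2q_j = 0.
By symmetry each firm produces the same amount; substituting q_j = q_i yields q_i = 143/6.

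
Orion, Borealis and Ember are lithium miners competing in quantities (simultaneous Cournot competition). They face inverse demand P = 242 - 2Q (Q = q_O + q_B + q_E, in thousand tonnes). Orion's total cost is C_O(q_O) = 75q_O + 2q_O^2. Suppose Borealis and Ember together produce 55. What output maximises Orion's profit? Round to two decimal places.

With rivals' combined output fixed at 55, Orion's profit is π_O = (242 - 2·55 - 2q_O)q_O - (75q_O + 2q_O²) = (132 - 2q_O)q_O - (75q_O + 2q_O²).
∂π_O/∂q_O = 57 - 8q_O = 0, so q_O = 57/8.

7.13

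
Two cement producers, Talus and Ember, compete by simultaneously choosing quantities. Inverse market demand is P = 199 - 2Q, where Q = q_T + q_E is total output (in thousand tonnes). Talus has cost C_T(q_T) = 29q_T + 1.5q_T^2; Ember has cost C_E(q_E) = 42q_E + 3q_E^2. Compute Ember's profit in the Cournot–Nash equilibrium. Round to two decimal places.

661.25

Talus's profit: π_T = (199 - 2Q)q_T - (29q_T + (3/2)q_T²). Setting ∂π_T/∂q_T = 0: 170 - 7q_T - 2(q_E) = 0.
Ember's first-order condition: 157 - 10q_E - 2(q_T) = 0.
So q_T = (170 - 2q_E)/7 and q_E = (157 - 2q_T)/10.
Substituting one into the other gives q_T = 21 and q_E = 23/2.
Price P = 199 - 2·(65/2) = 134.
Ember's profit: 134·(23/2) - 42·(23/2) - 3(23/2)² = 661.2500.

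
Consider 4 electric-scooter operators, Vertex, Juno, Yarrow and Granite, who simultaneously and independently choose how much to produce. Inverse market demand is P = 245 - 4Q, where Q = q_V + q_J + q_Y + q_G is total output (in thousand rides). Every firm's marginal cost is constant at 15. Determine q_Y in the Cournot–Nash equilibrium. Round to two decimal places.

Each firm earns π_i = (245 - 4Q)q_i - 15q_i.
First-order condition (treating rivals' output as given): 230 - 8q_i - 4·Σ_{j≠i} q_j = 0.
By symmetry each firm produces the same amount; substituting Σ_{j≠i} q_j = 3q_i yields q_i = 230/20 = 23/2.

11.50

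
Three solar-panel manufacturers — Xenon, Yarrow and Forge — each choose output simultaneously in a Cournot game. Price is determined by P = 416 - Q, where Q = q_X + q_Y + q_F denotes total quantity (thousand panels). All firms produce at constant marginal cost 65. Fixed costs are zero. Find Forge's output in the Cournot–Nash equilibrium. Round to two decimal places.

87.75

Each firm earns π_i = (416 - Q)q_i - 65q_i.
First-order condition (treating rivals' output as given): 351 - 2q_i - Σ_{j≠i} q_j = 0.
With identical firms every q_j equals q_i, so Σ_{j≠i} q_j = 2q_i and 351 = 4q_i, giving q_i = 351/4.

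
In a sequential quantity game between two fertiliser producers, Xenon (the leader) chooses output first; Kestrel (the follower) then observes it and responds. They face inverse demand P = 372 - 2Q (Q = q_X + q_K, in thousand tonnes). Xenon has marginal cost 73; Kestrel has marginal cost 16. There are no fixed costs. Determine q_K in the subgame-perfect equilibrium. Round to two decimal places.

58.75

The follower Kestrel best-responds to any q_X: π_K = (372 - 2Q)q_K - 16q_K.
Follower FOC: 356 - 2q_X - 4q_K = 0, so q_K(q_X) = (356 - 2q_X)/4.
The leader anticipates this reaction. Substituting into P = 372 - 2Q gives P = 194 - q_X, so π_X = (194 - q_X)q_X - 73q_X.
The leader's first-order condition 121 - 2q_X = 0 yields q_X = 121/2.
Then q_K = (356 - 2·(121/2))/4 = 235/4.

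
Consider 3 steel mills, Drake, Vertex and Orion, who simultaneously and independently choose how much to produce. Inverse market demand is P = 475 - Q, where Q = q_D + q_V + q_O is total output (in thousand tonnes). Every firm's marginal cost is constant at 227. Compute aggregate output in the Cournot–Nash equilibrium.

186

A representative firm's profit is π_i = q_i(475 - Q) - 227q_i.
Setting ∂π_i/∂q_i = 0 with rivals' quantities fixed: 248 - 2q_i - Σ_{j≠i} q_j = 0.
With identical firms every q_j equals q_i, so Σ_{j≠i} q_j = 2q_i and 248 = 4q_i, giving q_i = 62.
Total output Q = 62 + 62 + 62 = 186.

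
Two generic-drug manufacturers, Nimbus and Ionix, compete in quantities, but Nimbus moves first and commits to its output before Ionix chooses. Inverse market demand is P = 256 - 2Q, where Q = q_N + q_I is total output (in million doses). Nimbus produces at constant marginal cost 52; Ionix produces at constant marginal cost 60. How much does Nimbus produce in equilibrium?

53

The follower Ionix best-responds to any q_N: π_I = (256 - 2Q)q_I - 60q_I.
Follower FOC: 196 - 2q_N - 4q_I = 0, so q_I(q_N) = (196 - 2q_N)/4.
The leader anticipates this reaction. Substituting into P = 256 - 2Q gives P = 158 - q_N, so π_N = (158 - q_N)q_N - 52q_N.
Leader FOC: 106 - 2q_N = 0, so q_N = 53.
Then q_I = (196 - 2·53)/4 = 45/2.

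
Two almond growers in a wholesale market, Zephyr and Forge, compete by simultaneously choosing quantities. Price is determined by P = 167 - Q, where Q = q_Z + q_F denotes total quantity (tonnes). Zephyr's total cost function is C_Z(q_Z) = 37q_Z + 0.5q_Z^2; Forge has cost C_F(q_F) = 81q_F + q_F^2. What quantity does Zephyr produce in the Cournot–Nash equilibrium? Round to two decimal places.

39.45

Zephyr's profit: π_Z = (167 - Q)q_Z - (37q_Z + (1/2)q_Z²). Setting ∂π_Z/∂q_Z = 0: 130 - 3q_Z - (q_F) = 0.
Forge's profit: π_F = (167 - Q)q_F - (81q_F + q_F²). Setting ∂π_F/∂q_F = 0: 86 - 4q_F - (q_Z) = 0.
Best responses: q_Z = (130 - q_F)/3, q_F = (86 - q_Z)/4.
Solving the pair: q_Z = 434/11, q_F = 128/11.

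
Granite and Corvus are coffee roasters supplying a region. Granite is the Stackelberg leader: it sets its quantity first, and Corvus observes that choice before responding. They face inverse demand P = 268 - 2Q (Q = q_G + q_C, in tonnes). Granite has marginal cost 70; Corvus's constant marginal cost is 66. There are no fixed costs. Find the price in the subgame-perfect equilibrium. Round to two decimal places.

118.50

The follower Corvus best-responds to any q_G: π_C = (268 - 2Q)q_C - 66q_C.
Follower FOC: 202 - 2q_G - 4q_C = 0, so q_C(q_G) = (202 - 2q_G)/4.
The leader anticipates this reaction. Substituting into P = 268 - 2Q gives P = 167 - q_G, so π_G = (167 - q_G)q_G - 70q_G.
Maximising: ∂π_G/∂q_G = 97 - 2q_G = 0, giving q_G = 97/2.
Then q_C = (202 - 2·(97/2))/4 = 105/4.
Total output Q = 299/4, so price P = 268 - 2·(299/4) = 237/2.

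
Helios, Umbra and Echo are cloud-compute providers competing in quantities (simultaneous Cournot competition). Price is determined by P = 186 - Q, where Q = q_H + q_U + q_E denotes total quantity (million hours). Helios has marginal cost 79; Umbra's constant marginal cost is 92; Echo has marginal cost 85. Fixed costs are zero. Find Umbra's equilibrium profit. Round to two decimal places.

Helios's profit: π_H = (186 - Q)q_H - (79q_H). Setting ∂π_H/∂q_H = 0: 107 - 2q_H - (q_U + q_E) = 0.
Umbra's profit: π_U = (186 - Q)q_U - (92q_U). Setting ∂π_U/∂q_U = 0: 94 - 2q_U - (q_H + q_E) = 0.
Echo's profit: π_E = (186 - Q)q_E - (85q_E). Setting ∂π_E/∂q_E = 0: 101 - 2q_E - (q_H + q_U) = 0.
Adding the 3 conditions: 302 − 2Q − 2Q = 0, i.e. Q = 151/2.
Back-substituting: q_H = (107 − 151/2) = 63/2, q_U = (94 − 151/2) = 37/2, q_E = (101 − 151/2) = 51/2.
Price P = 186 - 151/2 = 221/2.
Umbra's profit: (221/2 - 92)·(37/2) = 1369/4.

342.25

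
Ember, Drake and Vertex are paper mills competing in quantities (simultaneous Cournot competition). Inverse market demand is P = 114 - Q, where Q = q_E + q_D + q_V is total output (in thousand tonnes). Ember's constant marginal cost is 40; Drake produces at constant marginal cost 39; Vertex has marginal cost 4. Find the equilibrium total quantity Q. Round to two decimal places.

64.75

Ember's profit: π_E = (114 - Q)q_E - (40q_E). Setting ∂π_E/∂q_E = 0: 74 - 2q_E - (q_D + q_V) = 0.
Drake's first-order condition: 75 - 2q_D - (q_E + q_V) = 0.
Vertex's profit: π_V = (114 - Q)q_V - (4q_V). Setting ∂π_V/∂q_V = 0: 110 - 2q_V - (q_E + q_D) = 0.
Summing all 3 equations gives 259 − 4Q = 0, hence Q = 259/4.
Back-substituting: q_E = (74 − 259/4) = 37/4, q_D = (75 − 259/4) = 41/4, q_V = (110 − 259/4) = 181/4.
Total output Q = 37/4 + 41/4 + 181/4 = 259/4.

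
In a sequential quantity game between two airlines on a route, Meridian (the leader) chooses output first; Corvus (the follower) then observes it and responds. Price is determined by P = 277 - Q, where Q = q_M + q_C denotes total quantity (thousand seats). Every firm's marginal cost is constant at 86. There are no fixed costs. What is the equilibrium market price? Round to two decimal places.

The follower Corvus best-responds to any q_M: π_C = (277 - Q)q_C - 86q_C.
∂π_C/∂q_C = 191 - q_M - 2q_C = 0 gives the reaction function q_C = (191 - q_M)/2.
Meridian substitutes q_C(q_M) into its own profit: π_M = q_M(277 - q_M - (191 - q_M)/2) - 86q_M = (363/2 - (1/2)q_M)q_M - 86q_M.
Leader FOC: 191/2 - q_M = 0, so q_M = 191/2.
Then q_C = (191 - 191/2)/2 = 191/4.
Total output Q = 573/4, so price P = 277 - 573/4 = 535/4.

133.75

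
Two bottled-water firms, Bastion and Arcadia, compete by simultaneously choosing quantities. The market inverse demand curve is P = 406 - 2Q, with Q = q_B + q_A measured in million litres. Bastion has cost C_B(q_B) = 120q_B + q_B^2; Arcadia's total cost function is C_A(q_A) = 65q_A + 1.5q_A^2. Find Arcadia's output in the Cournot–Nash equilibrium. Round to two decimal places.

38.79

Bastion's profit: π_B = (406 - 2Q)q_B - (120q_B + q_B²). Setting ∂π_B/∂q_B = 0: 286 - 6q_B - 2(q_A) = 0.
Arcadia's profit: π_A = (406 - 2Q)q_A - (65q_A + (3/2)q_A²). Setting ∂π_A/∂q_A = 0: 341 - 7q_A - 2(q_B) = 0.
So q_B = (286 - 2q_A)/6 and q_A = (341 - 2q_B)/7.
Substituting one into the other gives q_B = 660/19 and q_A = 737/19.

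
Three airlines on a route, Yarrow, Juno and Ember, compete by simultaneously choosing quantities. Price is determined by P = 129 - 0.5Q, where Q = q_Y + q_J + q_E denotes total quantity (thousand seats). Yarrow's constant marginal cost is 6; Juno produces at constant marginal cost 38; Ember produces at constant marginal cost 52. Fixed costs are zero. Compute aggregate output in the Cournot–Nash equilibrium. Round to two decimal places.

145.50

Yarrow's profit: π_Y = (129 - 0.5Q)q_Y - (6q_Y). Setting ∂π_Y/∂q_Y = 0: 123 - q_Y - (1/2)(q_J + q_E) = 0.
Juno's profit: π_J = (129 - 0.5Q)q_J - (38q_J). Setting ∂π_J/∂q_J = 0: 91 - q_J - (1/2)(q_Y + q_E) = 0.
Ember's first-order condition: 77 - q_E - (1/2)(q_Y + q_J) = 0.
Adding the 3 conditions: 291 − Q − Q = 0, i.e. Q = 291/2.
Back-substituting: q_Y = (123 − 291/4)/(1/2) = 201/2, q_J = (91 − 291/4)/(1/2) = 73/2, q_E = (77 − 291/4)/(1/2) = 17/2.
Total output Q = 201/2 + 73/2 + 17/2 = 291/2.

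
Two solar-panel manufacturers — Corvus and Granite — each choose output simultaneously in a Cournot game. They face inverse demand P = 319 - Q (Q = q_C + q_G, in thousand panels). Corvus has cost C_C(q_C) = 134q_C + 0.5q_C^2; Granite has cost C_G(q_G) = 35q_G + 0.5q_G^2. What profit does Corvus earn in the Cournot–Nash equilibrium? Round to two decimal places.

1721.27

Corvus's profit: π_C = (319 - Q)q_C - (134q_C + (1/2)q_C²). Setting ∂π_C/∂q_C = 0: 185 - 3q_C - (q_G) = 0.
Granite's profit: π_G = (319 - Q)q_G - (35q_G + (1/2)q_G²). Setting ∂π_G/∂q_G = 0: 284 - 3q_G - (q_C) = 0.
Rearranging gives the reaction functions q_C = (185 - q_G)/3 and q_G = (284 - q_C)/3.
Substituting one into the other gives q_C = 271/8 and q_G = 667/8.
Price P = 319 - 469/4 = 807/4.
Corvus's profit: (807/4)·(271/8) - 134·(271/8) - (1/2)(271/8)² = 1721.2734.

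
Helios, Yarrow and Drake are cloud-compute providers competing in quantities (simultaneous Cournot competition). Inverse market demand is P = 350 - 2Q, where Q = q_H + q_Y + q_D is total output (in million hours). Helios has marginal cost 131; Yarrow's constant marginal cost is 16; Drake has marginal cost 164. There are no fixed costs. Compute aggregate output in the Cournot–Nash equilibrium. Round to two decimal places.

Helios's profit: π_H = (350 - 2Q)q_H - (131q_H). Setting ∂π_H/∂q_H = 0: 219 - 4q_H - 2(q_Y + q_D) = 0.
Yarrow's first-order condition: 334 - 4q_Y - 2(q_H + q_D) = 0.
Drake's first-order condition: 186 - 4q_D - 2(q_H + q_Y) = 0.
Adding the 3 first-order conditions: 739 − 8Q = 0, so Q = 739/8.
Back-substituting: q_H = (219 − 739/4)/2 = 137/8, q_Y = (334 − 739/4)/2 = 597/8, q_D = (186 − 739/4)/2 = 5/8.
Total output Q = 137/8 + 597/8 + 5/8 = 739/8.

92.38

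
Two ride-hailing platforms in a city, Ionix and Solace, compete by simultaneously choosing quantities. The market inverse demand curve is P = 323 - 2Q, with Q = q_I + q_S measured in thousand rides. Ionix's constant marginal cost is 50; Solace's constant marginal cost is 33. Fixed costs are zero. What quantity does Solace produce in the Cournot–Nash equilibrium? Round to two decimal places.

51.17

Ionix's profit: π_I = (323 - 2Q)q_I - (50q_I). Setting ∂π_I/∂q_I = 0: 273 - 4q_I - 2(q_S) = 0.
Solace's profit: π_S = (323 - 2Q)q_S - (33q_S). Setting ∂π_S/∂q_S = 0: 290 - 4q_S - 2(q_I) = 0.
Rearranging gives the reaction functions q_I = (273 - 2q_S)/4 and q_S = (290 - 2q_I)/4.
Solving the pair: q_I = 128/3, q_S = 307/6.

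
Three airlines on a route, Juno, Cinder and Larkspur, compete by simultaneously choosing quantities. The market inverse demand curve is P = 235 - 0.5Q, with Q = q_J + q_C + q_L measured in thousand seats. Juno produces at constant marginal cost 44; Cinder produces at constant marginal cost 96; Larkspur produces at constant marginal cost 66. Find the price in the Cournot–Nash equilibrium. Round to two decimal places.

Juno's profit: π_J = (235 - 0.5Q)q_J - (44q_J). Setting ∂π_J/∂q_J = 0: 191 - q_J - (1/2)(q_C + q_L) = 0.
Cinder's profit: π_C = (235 - 0.5Q)q_C - (96q_C). Setting ∂π_C/∂q_C = 0: 139 - q_C - (1/2)(q_J + q_L) = 0.
Larkspur's first-order condition: 169 - q_L - (1/2)(q_J + q_C) = 0.
Adding the 3 first-order conditions: 499 − 2Q = 0, so Q = 499/2.
Back-substituting: q_J = (191 − 499/4)/(1/2) = 265/2, q_C = (139 − 499/4)/(1/2) = 57/2, q_L = (169 − 499/4)/(1/2) = 177/2.
Total output Q = 499/2, so price P = 235 - (1/2)·(499/2) = 441/4.

110.25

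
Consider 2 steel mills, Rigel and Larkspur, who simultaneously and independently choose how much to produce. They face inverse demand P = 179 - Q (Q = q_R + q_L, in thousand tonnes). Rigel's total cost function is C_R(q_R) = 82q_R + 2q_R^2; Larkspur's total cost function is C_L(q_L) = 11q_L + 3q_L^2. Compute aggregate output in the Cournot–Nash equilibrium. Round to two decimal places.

32.32

Rigel's profit: π_R = (179 - Q)q_R - (82q_R + 2q_R²). Setting ∂π_R/∂q_R = 0: 97 - 6q_R - (q_L) = 0.
Larkspur's first-order condition: 168 - 8q_L - (q_R) = 0.
Best responses: q_R = (97 - q_L)/6, q_L = (168 - q_R)/8.
Substituting one into the other gives q_R = 608/47 and q_L = 911/47.
Total output Q = 608/47 + 911/47 = 1519/47.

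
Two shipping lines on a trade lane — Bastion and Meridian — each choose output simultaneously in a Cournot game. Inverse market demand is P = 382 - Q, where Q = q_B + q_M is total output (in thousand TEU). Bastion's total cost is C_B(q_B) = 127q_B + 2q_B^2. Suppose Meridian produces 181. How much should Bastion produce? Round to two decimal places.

12.33

With the rival's output fixed at 181, Bastion's profit is π_B = (382 - 181 - q_B)q_B - (127q_B + 2q_B²) = (201 - q_B)q_B - (127q_B + 2q_B²).
∂π_B/∂q_B = 74 - 6q_B = 0, so q_B = 37/3.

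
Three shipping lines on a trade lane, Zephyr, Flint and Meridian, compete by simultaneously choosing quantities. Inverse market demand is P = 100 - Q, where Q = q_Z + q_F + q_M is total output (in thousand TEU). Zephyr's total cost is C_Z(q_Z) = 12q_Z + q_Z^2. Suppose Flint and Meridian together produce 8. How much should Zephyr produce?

With rivals' combined output fixed at 8, Zephyr's profit is π_Z = (100 - 8 - q_Z)q_Z - (12q_Z + q_Z²) = (92 - q_Z)q_Z - (12q_Z + q_Z²).
∂π_Z/∂q_Z = 80 - 4q_Z = 0, so q_Z = 20.

20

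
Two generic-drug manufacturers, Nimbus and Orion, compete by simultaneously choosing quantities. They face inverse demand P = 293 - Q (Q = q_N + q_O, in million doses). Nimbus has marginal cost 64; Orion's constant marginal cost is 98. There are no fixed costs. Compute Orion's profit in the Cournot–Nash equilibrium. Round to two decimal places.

2880.11

Nimbus's profit: π_N = (293 - Q)q_N - (64q_N). Setting ∂π_N/∂q_N = 0: 229 - 2q_N - (q_O) = 0.
Orion's first-order condition: 195 - 2q_O - (q_N) = 0.
Rearranging gives the reaction functions q_N = (229 - q_O)/2 and q_O = (195 - q_N)/2.
Substituting one into the other gives q_N = 263/3 and q_O = 161/3.
Price P = 293 - 424/3 = 455/3.
Orion's profit: (455/3 - 98)·(161/3) = 2880.1111.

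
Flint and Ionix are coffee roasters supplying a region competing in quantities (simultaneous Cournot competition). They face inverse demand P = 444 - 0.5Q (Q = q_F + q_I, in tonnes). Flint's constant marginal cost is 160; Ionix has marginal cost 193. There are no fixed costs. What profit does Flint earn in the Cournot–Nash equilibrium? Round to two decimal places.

Flint's profit: π_F = (444 - 0.5Q)q_F - (160q_F). Setting ∂π_F/∂q_F = 0: 284 - q_F - (1/2)(q_I) = 0.
Ionix's first-order condition: 251 - q_I - (1/2)(q_F) = 0.
Rearranging gives the reaction functions q_F = (284 - (1/2)q_I) and q_I = (251 - (1/2)q_F).
Solving the pair: q_F = 634/3, q_I = 436/3.
Price P = 444 - (1/2)·(1070/3) = 797/3.
Flint's profit: (797/3 - 160)·(634/3) = 22330.8889.

22330.89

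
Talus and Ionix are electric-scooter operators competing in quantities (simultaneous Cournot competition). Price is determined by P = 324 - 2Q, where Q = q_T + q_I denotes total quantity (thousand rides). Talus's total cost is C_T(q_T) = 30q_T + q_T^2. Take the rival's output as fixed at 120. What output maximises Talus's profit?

9

With the rival's output fixed at 120, Talus's profit is π_T = (324 - 2·120 - 2q_T)q_T - (30q_T + q_T²) = (84 - 2q_T)q_T - (30q_T + q_T²).
∂π_T/∂q_T = 54 - 6q_T = 0, so q_T = 9.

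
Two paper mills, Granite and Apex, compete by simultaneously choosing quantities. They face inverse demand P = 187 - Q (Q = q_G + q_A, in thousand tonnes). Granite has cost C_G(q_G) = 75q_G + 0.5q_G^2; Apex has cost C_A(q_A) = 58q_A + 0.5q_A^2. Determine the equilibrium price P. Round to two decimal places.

126.75

Granite's profit: π_G = (187 - Q)q_G - (75q_G + (1/2)q_G²). Setting ∂π_G/∂q_G = 0: 112 - 3q_G - (q_A) = 0.
Apex's first-order condition: 129 - 3q_A - (q_G) = 0.
Best responses: q_G = (112 - q_A)/3, q_A = (129 - q_G)/3.
Solving the pair: q_G = 207/8, q_A = 275/8.
Total output Q = 241/4, so price P = 187 - 241/4 = 507/4.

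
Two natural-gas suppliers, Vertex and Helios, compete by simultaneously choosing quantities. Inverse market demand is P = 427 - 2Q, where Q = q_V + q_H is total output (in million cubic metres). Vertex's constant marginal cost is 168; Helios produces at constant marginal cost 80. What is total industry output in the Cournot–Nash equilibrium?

101

Vertex's profit: π_V = (427 - 2Q)q_V - (168q_V). Setting ∂π_V/∂q_V = 0: 259 - 4q_V - 2(q_H) = 0.
Helios's first-order condition: 347 - 4q_H - 2(q_V) = 0.
So q_V = (259 - 2q_H)/4 and q_H = (347 - 2q_V)/4.
Substituting one into the other gives q_V = 57/2 and q_H = 145/2.
Total output Q = 57/2 + 145/2 = 101.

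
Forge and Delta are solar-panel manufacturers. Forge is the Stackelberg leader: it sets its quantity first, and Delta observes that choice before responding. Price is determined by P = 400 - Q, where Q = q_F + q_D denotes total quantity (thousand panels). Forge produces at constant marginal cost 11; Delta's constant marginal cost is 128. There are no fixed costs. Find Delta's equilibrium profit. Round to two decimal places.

90.25

The follower Delta best-responds to any q_F: π_D = (400 - Q)q_D - 128q_D.
∂π_D/∂q_D = 272 - q_F - 2q_D = 0 gives the reaction function q_D = (272 - q_F)/2.
The leader anticipates this reaction. Substituting into P = 400 - Q gives P = 264 - (1/2)q_F, so π_F = (264 - (1/2)q_F)q_F - 11q_F.
Maximising: ∂π_F/∂q_F = 253 - q_F = 0, giving q_F = 253.
Then q_D = (272 - 253)/2 = 19/2.
Price P = 400 - 525/2 = 275/2.
Delta's profit: (275/2 - 128)·(19/2) = 361/4.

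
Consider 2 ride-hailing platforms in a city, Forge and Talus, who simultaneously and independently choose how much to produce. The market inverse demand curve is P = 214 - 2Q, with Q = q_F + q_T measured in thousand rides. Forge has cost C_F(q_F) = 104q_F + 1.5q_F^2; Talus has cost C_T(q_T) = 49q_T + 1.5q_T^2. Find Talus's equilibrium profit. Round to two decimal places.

Forge's profit: π_F = (214 - 2Q)q_F - (104q_F + (3/2)q_F²). Setting ∂π_F/∂q_F = 0: 110 - 7q_F - 2(q_T) = 0.
Talus's profit: π_T = (214 - 2Q)q_T - (49q_T + (3/2)q_T²). Setting ∂π_T/∂q_T = 0: 165 - 7q_T - 2(q_F) = 0.
Rearranging gives the reaction functions q_F = (110 - 2q_T)/7 and q_T = (165 - 2q_F)/7.
Substituting one into the other gives q_F = 88/9 and q_T = 187/9.
Price P = 214 - 2·(275/9) = 1376/9.
Talus's profit: (1376/9)·(187/9) - 49·(187/9) - (3/2)(187/9)² = 1511.0062.

1511.01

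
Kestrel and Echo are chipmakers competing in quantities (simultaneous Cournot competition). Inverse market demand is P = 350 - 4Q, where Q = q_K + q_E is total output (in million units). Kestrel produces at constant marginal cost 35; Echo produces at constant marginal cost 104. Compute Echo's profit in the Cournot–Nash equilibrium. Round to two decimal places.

870.25

Kestrel's profit: π_K = (350 - 4Q)q_K - (35q_K). Setting ∂π_K/∂q_K = 0: 315 - 8q_K - 4(q_E) = 0.
Echo's first-order condition: 246 - 8q_E - 4(q_K) = 0.
Best responses: q_K = (315 - 4q_E)/8, q_E = (246 - 4q_K)/8.
Substituting one into the other gives q_K = 32 and q_E = 59/4.
Price P = 350 - 4·(187/4) = 163.
Echo's profit: (163 - 104)·(59/4) = 870.2500.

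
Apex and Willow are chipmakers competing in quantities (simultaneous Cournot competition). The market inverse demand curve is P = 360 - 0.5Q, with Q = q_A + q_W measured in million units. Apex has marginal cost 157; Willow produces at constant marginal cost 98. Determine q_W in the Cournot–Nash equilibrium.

Apex's profit: π_A = (360 - 0.5Q)q_A - (157q_A). Setting ∂π_A/∂q_A = 0: 203 - q_A - (1/2)(q_W) = 0.
Willow's profit: π_W = (360 - 0.5Q)q_W - (98q_W). Setting ∂π_W/∂q_W = 0: 262 - q_W - (1/2)(q_A) = 0.
Best responses: q_A = (203 - (1/2)q_W), q_W = (262 - (1/2)q_A).
Solving the pair: q_A = 96, q_W = 214.

214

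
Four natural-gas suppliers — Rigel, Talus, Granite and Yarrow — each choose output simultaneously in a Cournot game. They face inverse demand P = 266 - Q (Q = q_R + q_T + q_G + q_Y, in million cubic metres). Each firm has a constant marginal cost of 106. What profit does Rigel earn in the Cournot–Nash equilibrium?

1024

A representative firm's profit is π_i = q_i(266 - Q) - 106q_i.
First-order condition (treating rivals' output as given): 160 - 2q_i - Σ_{j≠i} q_j = 0.
By symmetry each firm produces the same amount; substituting Σ_{j≠i} q_j = 3q_i yields q_i = 160/5 = 32.
Price P = 266 - 128 = 138.
Rigel's profit: (138 - 106)·32 = 1024.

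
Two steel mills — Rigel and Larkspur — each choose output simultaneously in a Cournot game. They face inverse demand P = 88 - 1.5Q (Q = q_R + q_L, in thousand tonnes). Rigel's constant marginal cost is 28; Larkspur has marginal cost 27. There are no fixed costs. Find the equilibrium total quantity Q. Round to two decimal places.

26.89

Rigel's profit: π_R = (88 - 1.5Q)q_R - (28q_R). Setting ∂π_R/∂q_R = 0: 60 - 3q_R - (3/2)(q_L) = 0.
Larkspur's profit: π_L = (88 - 1.5Q)q_L - (27q_L). Setting ∂π_L/∂q_L = 0: 61 - 3q_L - (3/2)(q_R) = 0.
Rearranging gives the reaction functions q_R = (60 - (3/2)q_L)/3 and q_L = (61 - (3/2)q_R)/3.
Solving the pair: q_R = 118/9, q_L = 124/9.
Total output Q = 118/9 + 124/9 = 242/9.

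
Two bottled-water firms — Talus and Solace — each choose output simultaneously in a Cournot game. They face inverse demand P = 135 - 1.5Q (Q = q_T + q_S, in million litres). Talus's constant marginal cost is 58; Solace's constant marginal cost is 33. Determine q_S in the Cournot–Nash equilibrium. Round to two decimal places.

28.22

Talus's profit: π_T = (135 - 1.5Q)q_T - (58q_T). Setting ∂π_T/∂q_T = 0: 77 - 3q_T - (3/2)(q_S) = 0.
Solace's profit: π_S = (135 - 1.5Q)q_S - (33q_S). Setting ∂π_S/∂q_S = 0: 102 - 3q_S - (3/2)(q_T) = 0.
So q_T = (77 - (3/2)q_S)/3 and q_S = (102 - (3/2)q_T)/3.
Substituting one into the other gives q_T = 104/9 and q_S = 254/9.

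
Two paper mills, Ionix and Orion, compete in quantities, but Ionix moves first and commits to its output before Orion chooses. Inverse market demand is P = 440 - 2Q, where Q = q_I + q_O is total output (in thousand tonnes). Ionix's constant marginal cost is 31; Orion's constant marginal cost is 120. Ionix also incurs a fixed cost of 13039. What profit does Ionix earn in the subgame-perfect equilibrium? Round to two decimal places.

The follower Orion best-responds to any q_I: π_O = (440 - 2Q)q_O - 120q_O.
Setting the follower's marginal profit to zero, 320 - 2q_I - 4q_O = 0, i.e. q_O = (320 - 2q_I)/4.
The leader anticipates this reaction. Substituting into P = 440 - 2Q gives P = 280 - q_I, so π_I = (280 - q_I)q_I - 31q_I.
Maximising: ∂π_I/∂q_I = 249 - 2q_I = 0, giving q_I = 249/2.
Then q_O = (320 - 2·(249/2))/4 = 71/4.
Price P = 440 - 2·(569/4) = 311/2.
Ionix's profit: (311/2 - 31)·(249/2) - 13039 = 2461.2500.

2461.25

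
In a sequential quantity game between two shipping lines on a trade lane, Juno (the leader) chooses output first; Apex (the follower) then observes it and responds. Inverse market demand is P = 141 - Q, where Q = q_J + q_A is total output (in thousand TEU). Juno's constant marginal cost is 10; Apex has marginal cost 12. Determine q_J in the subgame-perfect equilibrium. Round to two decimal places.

The follower Apex best-responds to any q_J: π_A = (141 - Q)q_A - 12q_A.
Setting the follower's marginal profit to zero, 129 - q_J - 2q_A = 0, i.e. q_A = (129 - q_J)/2.
The leader anticipates this reaction. Substituting into P = 141 - Q gives P = 153/2 - (1/2)q_J, so π_J = (153/2 - (1/2)q_J)q_J - 10q_J.
Leader FOC: 133/2 - q_J = 0, so q_J = 133/2.
Then q_A = (129 - 133/2)/2 = 125/4.

66.50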